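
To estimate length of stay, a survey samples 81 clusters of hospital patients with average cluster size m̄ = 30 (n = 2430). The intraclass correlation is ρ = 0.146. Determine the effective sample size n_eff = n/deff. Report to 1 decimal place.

deff = 1 + (30 − 1)·0.146 = 1 + 4.234 = 5.234.
n_eff = 2430 / 5.234 = 464.3.

464.3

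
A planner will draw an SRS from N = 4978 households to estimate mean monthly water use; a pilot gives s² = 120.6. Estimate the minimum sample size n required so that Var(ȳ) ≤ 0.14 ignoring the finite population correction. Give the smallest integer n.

Without fpc, n₀ = s²/D = 120.6/0.14 = 861.4286.
Rounding up, n = 862.

862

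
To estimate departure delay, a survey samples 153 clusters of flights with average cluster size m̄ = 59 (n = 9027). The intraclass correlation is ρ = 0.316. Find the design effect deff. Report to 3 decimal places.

19.328

deff = 1 + (59 − 1)·0.316 = 1 + 18.328 = 19.328.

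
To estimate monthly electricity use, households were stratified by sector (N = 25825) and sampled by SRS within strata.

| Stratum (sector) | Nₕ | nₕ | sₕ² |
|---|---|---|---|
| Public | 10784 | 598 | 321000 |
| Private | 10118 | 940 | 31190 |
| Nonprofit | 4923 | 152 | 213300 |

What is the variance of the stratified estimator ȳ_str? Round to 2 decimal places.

Var(ȳ_str) = Σₕ Wₕ²(1 − fₕ)sₕ²/nₕ with Wₕ = Nₕ/N, N = 25825.
Public: Wₕ = 0.41757986; term = 0.41757986²·(1 − 0.05545252)·321000/598 = 88.411089.
Private: Wₕ = 0.39179090; term = 0.39179090²·(1 − 0.09290374)·31190/940 = 4.620081.
Nonprofit: Wₕ = 0.19062924; term = 0.19062924²·(1 − 0.03087548)·213300/152 = 49.420355.
Sum = 142.45153.

142.45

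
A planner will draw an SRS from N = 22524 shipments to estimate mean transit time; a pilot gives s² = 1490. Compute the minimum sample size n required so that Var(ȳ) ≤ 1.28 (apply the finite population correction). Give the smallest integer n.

1107

Without fpc, n₀ = s²/D = 1490/1.28 = 1164.0625.
With fpc, (1 − n/N)·s²/n ≤ D requires n ≥ n₀/(1 + n₀/N) = 1164.0625/(1 + 1164.0625/22524) = 1106.8589.
Rounding up, n = 1107.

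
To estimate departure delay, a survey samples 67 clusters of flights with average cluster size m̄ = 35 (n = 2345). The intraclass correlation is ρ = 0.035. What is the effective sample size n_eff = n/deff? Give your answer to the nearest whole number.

deff = 1 + (35 − 1)·0.035 = 1 + 1.19 = 2.19.
n_eff = 2345 / 2.19 = 1071.

1071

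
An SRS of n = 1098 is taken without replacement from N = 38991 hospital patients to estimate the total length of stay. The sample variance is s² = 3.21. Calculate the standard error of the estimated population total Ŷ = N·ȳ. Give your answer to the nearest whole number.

2078

Var(Ŷ) = N²·Var(ȳ) = N²·(1 − n/N)·s²/n.
f = 1098/38991 = 0.02816034; Var(ȳ) = 0.97183966·3.21/1098 = 0.0028411706.
Var(Ŷ) = 38991² · 0.0028411706 = 4.3194262 × 10^6.
SE(Ŷ) = √(4.3194262 × 10^6) = 2078.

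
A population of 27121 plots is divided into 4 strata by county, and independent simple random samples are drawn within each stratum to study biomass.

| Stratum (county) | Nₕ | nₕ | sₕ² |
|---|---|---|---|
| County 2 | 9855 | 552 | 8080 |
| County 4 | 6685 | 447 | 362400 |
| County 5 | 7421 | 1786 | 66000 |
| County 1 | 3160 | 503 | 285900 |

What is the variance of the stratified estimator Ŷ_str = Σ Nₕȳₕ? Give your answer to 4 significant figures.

4.147 × 10^10

Var(Ŷ_str) = Σₕ Nₕ²(1 − fₕ)sₕ²/nₕ.
County 2: 9855²·(1 − 552/9855)·8080/552 = 1.3419982 × 10^9.
County 4: 6685²·(1 − 447/6685)·362400/447 = 3.380862 × 10^10.
County 5: 7421²·(1 − 1786/7421)·66000/1786 = 1.5453215 × 10^9.
County 1: 3160²·(1 − 503/3160)·285900/503 = 4.7722678 × 10^9.
Sum = 4.1468208 × 10^10.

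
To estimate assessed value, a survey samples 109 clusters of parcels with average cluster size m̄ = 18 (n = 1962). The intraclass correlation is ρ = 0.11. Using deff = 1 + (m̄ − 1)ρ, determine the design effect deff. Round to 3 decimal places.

2.870

deff = 1 + (18 − 1)·0.11 = 1 + 1.87 = 2.87.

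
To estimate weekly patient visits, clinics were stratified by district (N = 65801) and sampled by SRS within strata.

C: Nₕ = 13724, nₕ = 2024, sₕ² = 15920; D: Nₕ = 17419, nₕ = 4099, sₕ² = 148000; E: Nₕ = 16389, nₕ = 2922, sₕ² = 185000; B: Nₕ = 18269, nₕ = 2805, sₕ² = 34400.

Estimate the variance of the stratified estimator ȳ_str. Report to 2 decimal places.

Var(ȳ_str) = Σₕ Wₕ²(1 − fₕ)sₕ²/nₕ with Wₕ = Nₕ/N, N = 65801.
C: Wₕ = 0.20856826; term = 0.20856826²·(1 − 0.14747887)·15920/2024 = 0.29169846.
D: Wₕ = 0.26472242; term = 0.26472242²·(1 − 0.23531776)·148000/4099 = 1.9348453.
E: Wₕ = 0.24906916; term = 0.24906916²·(1 − 0.17829032)·185000/2922 = 3.2273781.
B: Wₕ = 0.27764016; term = 0.27764016²·(1 − 0.15353878)·34400/2805 = 0.80019753.
Sum = 6.2541194.

6.25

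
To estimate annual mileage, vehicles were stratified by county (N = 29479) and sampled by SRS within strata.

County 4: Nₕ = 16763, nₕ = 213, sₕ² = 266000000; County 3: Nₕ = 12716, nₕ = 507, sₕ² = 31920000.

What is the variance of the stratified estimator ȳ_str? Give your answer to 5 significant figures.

409930

Var(ȳ_str) = Σₕ Wₕ²(1 − fₕ)sₕ²/nₕ with Wₕ = Nₕ/N, N = 29479.
County 4: Wₕ = 0.56864208; term = 0.56864208²·(1 − 0.01270656)·266000000/213 = 398681.68.
County 3: Wₕ = 0.43135792; term = 0.43135792²·(1 − 0.03987103)·31920000/507 = 11247.605.
Sum = 409929.29.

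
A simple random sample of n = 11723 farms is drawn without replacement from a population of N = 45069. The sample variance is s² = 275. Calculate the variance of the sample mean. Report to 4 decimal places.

0.0174

Under SRS without replacement, Var(ȳ) = (1 − f)·s²/n with f = n/N = 11723/45069 = 0.26011227.
Var(ȳ) = (1 − 0.26011227)·275/11723 = 0.73988773·0.023458159 = 0.017356404.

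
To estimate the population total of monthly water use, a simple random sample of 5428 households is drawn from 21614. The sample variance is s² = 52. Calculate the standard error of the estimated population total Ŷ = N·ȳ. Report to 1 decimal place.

Var(Ŷ) = N²·Var(ȳ) = N²·(1 − n/N)·s²/n.
f = 5428/21614 = 0.25113352; Var(ȳ) = 0.74886648·52/5428 = 0.0071741077.
Var(Ŷ) = 21614² · 0.0071741077 = 3.351492 × 10^6.
SE(Ŷ) = √(3.351492 × 10^6) = 1830.7.

1830.7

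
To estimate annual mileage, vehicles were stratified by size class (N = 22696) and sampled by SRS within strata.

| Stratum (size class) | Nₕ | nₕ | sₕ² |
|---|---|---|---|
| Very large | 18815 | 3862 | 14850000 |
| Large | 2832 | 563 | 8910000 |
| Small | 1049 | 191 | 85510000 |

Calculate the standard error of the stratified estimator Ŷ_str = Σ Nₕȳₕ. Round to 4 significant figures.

1.260 × 10^6

Var(Ŷ_str) = Σₕ Nₕ²(1 − fₕ)sₕ²/nₕ.
Very large: 18815²·(1 − 3862/18815)·14850000/3862 = 1.0817994 × 10^12.
Large: 2832²·(1 − 563/2832)·8910000/563 = 1.016944 × 10^11.
Small: 1049²·(1 − 191/1049)·85510000/191 = 4.029455 × 10^11.
Sum = 1.5864393 × 10^12.
SE = √(1.5864393 × 10^12) = 1.260 × 10^6.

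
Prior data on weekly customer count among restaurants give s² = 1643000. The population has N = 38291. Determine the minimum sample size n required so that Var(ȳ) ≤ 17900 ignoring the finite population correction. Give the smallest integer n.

Without fpc, n₀ = s²/D = 1643000/17900 = 91.7877.
Rounding up, n = 92.

92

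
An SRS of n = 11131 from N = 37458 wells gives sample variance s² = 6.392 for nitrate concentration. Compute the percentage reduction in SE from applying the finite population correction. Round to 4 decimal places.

16.1644

f = n/N = 11131/37458 = 0.29715949.
SE_no-fpc = √(s²/n) = 0.023963558; SE_fpc = √((1−f)s²/n) = 0.020089988.
Ratio = √(1−f) = 0.83835584. Reduction = 100·(1 − 0.83835584) = 16.1644%.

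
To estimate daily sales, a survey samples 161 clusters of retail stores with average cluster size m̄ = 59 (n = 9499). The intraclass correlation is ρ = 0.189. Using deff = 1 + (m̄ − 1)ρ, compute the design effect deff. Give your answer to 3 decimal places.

deff = 1 + (59 − 1)·0.189 = 1 + 10.962 = 11.962.

11.962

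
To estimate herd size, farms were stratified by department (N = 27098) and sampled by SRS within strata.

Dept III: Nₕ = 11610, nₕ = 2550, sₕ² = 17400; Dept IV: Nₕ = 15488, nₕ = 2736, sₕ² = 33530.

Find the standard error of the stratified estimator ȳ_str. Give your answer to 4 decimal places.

2.0673

Var(ȳ_str) = Σₕ Wₕ²(1 − fₕ)sₕ²/nₕ with Wₕ = Nₕ/N, N = 27098.
Dept III: Wₕ = 0.42844490; term = 0.42844490²·(1 − 0.21963824)·17400/2550 = 0.97745103.
Dept IV: Wₕ = 0.57155510; term = 0.57155510²·(1 − 0.17665289)·33530/2736 = 3.2962233.
Sum = 4.2736743.
SE = √(4.2736743) = 2.0673.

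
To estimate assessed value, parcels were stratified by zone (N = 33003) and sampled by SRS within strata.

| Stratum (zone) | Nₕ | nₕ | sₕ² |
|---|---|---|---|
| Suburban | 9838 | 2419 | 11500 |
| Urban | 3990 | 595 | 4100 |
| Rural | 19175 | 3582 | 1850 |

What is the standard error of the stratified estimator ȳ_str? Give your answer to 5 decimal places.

0.73895

Var(ȳ_str) = Σₕ Wₕ²(1 − fₕ)sₕ²/nₕ with Wₕ = Nₕ/N, N = 33003.
Suburban: Wₕ = 0.29809411; term = 0.29809411²·(1 − 0.24588331)·11500/2419 = 0.31857179.
Urban: Wₕ = 0.12089810; term = 0.12089810²·(1 − 0.14912281)·4100/595 = 0.085698403.
Rural: Wₕ = 0.58100779; term = 0.58100779²·(1 − 0.18680574)·1850/3582 = 0.14177654.
Sum = 0.54604673.
SE = √(0.54604673) = 0.73895.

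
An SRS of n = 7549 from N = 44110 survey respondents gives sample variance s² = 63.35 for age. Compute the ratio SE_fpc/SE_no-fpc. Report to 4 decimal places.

f = n/N = 7549/44110 = 0.17114033.
SE_no-fpc = √(s²/n) = 0.091606987; SE_fpc = √((1−f)s²/n) = 0.083400586.
Ratio = √(1−f) = 0.91041730.

0.9104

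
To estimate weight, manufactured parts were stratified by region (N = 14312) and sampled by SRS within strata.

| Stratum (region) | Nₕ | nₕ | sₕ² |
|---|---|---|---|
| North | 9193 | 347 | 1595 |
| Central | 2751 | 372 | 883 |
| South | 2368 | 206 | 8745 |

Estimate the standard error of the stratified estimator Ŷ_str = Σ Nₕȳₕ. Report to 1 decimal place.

Var(Ŷ_str) = Σₕ Nₕ²(1 − fₕ)sₕ²/nₕ.
North: 9193²·(1 − 347/9193)·1595/347 = 3.7379665 × 10^8.
Central: 2751²·(1 − 372/2751)·883/372 = 1.5534697 × 10^7.
South: 2368²·(1 − 206/2368)·8745/206 = 2.1733515 × 10^8.
Sum = 6.066665 × 10^8.
SE = √(6.066665 × 10^8) = 24630.6.

24630.6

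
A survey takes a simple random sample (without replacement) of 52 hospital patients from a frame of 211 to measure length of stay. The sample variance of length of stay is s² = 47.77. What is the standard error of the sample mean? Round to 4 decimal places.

Under SRS without replacement, Var(ȳ) = (1 − f)·s²/n with f = n/N = 52/211 = 0.24644550.
Var(ȳ) = (1 − 0.24644550)·47.77/52 = 0.75355450·0.91865385 = 0.69225574.
SE(ȳ) = √(0.69225574) = 0.8320.

0.8320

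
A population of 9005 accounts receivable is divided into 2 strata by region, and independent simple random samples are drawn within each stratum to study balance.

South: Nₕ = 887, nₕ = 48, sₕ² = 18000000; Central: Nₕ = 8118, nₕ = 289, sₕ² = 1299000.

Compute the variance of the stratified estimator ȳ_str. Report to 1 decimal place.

Var(ȳ_str) = Σₕ Wₕ²(1 − fₕ)sₕ²/nₕ with Wₕ = Nₕ/N, N = 9005.
South: Wₕ = 0.09850083; term = 0.09850083²·(1 − 0.05411499)·18000000/48 = 3441.513.
Central: Wₕ = 0.90149917; term = 0.90149917²·(1 − 0.03559990)·1299000/289 = 3522.8911.
Sum = 6964.4041.

6964.4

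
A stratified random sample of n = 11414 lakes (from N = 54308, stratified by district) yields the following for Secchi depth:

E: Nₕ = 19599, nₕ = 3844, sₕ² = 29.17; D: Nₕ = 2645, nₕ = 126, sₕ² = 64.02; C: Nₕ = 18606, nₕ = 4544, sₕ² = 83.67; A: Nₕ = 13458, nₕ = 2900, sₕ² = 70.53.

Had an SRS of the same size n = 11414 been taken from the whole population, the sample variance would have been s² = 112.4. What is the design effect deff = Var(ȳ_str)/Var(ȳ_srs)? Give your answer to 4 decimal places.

0.6104

Var(ȳ_str) = Σ Wₕ²(1−fₕ)sₕ²/nₕ with Wₕ = Nₕ/54308:
  E: (19599/54308)²·(1−3844/19599)·29.17/3844 = 7.9447046 × 10^-4
  D: (2645/54308)²·(1−126/2645)·64.02/126 = 0.0011478136
  C: (18606/54308)²·(1−4544/18606)·83.67/4544 = 0.0016334428
  A: (13458/54308)²·(1−2900/13458)·70.53/2900 = 0.0011716839
  → Var(ȳ_str) = 0.0047474108.
Var(ȳ_srs) = (1 − 11414/54308)·112.4/11414 = 0.007777879.
deff = 0.0047474108 / 0.007777879 = 0.6104.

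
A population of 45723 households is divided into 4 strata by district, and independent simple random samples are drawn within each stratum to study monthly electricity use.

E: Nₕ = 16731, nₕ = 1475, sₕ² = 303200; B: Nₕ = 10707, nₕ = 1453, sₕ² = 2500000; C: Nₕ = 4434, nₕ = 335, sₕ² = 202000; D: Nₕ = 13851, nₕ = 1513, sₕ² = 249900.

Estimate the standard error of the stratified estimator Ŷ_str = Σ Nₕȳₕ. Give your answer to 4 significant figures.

512000

Var(Ŷ_str) = Σₕ Nₕ²(1 − fₕ)sₕ²/nₕ.
E: 16731²·(1 − 1475/16731)·303200/1475 = 5.2468634 × 10^10.
B: 10707²·(1 − 1453/10707)·2500000/1453 = 1.7047932 × 10^11.
C: 4434²·(1 − 335/4434)·202000/335 = 1.0959233 × 10^10.
D: 13851²·(1 − 1513/13851)·249900/1513 = 2.8226253 × 10^10.
Sum = 2.6213344 × 10^11.
SE = √(2.6213344 × 10^11) = 512000.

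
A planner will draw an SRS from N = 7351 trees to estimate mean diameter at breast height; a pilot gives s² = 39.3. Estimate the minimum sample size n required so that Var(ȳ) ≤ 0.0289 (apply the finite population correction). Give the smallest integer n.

Without fpc, n₀ = s²/D = 39.3/0.0289 = 1359.8616.
With fpc, (1 − n/N)·s²/n ≤ D requires n ≥ n₀/(1 + n₀/N) = 1359.8616/(1 + 1359.8616/7351) = 1147.5722.
Rounding up, n = 1148.

1148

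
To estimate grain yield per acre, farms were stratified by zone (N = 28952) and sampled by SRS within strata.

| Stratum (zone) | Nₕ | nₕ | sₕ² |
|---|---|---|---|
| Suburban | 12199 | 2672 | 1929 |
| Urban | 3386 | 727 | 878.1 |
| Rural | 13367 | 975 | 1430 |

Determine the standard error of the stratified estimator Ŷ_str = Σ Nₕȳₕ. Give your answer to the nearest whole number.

Var(Ŷ_str) = Σₕ Nₕ²(1 − fₕ)sₕ²/nₕ.
Suburban: 12199²·(1 − 2672/12199)·1929/2672 = 8.3902745 × 10^7.
Urban: 3386²·(1 − 727/3386)·878.1/727 = 1.0874639 × 10^7.
Rural: 13367²·(1 − 975/13367)·1430/975 = 2.4294433 × 10^8.
Sum = 3.3772171 × 10^8.
SE = √(3.3772171 × 10^8) = 18377.

18377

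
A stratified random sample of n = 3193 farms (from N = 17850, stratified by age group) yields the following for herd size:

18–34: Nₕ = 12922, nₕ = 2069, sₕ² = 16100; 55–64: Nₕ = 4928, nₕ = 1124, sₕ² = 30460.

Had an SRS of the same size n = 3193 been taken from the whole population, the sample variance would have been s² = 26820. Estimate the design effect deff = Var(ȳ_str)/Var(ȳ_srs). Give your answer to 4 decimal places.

0.7278

Var(ȳ_str) = Σ Wₕ²(1−fₕ)sₕ²/nₕ with Wₕ = Nₕ/17850:
  18–34: (12922/17850)²·(1−2069/12922)·16100/2069 = 3.4250624
  55–64: (4928/17850)²·(1−1124/4928)·30460/1124 = 1.5944039
  → Var(ȳ_str) = 5.0194663.
Var(ȳ_srs) = (1 − 3193/17850)·26820/3193 = 6.8971032.
deff = 5.0194663 / 6.8971032 = 0.7278.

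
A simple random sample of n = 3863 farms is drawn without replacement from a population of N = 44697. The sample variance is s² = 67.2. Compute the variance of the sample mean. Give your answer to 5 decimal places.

0.01589

Under SRS without replacement, Var(ȳ) = (1 − f)·s²/n with f = n/N = 3863/44697 = 0.08642638.
Var(ȳ) = (1 − 0.08642638)·67.2/3863 = 0.91357362·0.017395806 = 0.01589235.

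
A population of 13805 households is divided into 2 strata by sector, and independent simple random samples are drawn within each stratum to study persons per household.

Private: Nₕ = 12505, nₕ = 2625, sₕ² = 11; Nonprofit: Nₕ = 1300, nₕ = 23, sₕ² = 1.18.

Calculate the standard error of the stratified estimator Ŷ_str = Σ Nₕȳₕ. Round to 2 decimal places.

Var(Ŷ_str) = Σₕ Nₕ²(1 − fₕ)sₕ²/nₕ.
Private: 12505²·(1 − 2625/12505)·11/2625 = 517730.82.
Nonprofit: 1300²·(1 − 23/1300)·1.18/23 = 85170.348.
Sum = 602901.17.
SE = √(602901.17) = 776.47.

776.47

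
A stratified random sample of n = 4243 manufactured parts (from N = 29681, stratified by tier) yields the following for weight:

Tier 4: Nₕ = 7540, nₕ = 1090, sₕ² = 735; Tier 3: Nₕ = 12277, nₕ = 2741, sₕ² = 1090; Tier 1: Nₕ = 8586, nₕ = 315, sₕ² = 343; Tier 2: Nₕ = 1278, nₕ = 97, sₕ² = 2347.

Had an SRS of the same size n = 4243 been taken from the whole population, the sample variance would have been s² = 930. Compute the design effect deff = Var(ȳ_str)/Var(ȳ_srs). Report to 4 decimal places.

Var(ȳ_str) = Σ Wₕ²(1−fₕ)sₕ²/nₕ with Wₕ = Nₕ/29681:
  Tier 4: (7540/29681)²·(1−1090/7540)·735/1090 = 0.037225012
  Tier 3: (12277/29681)²·(1−2741/12277)·1090/2741 = 0.052846825
  Tier 1: (8586/29681)²·(1−315/8586)·343/315 = 0.087775925
  Tier 2: (1278/29681)²·(1−97/1278)·2347/97 = 0.041453867
  → Var(ȳ_str) = 0.21930163.
Var(ȳ_srs) = (1 − 4243/29681)·930/4243 = 0.18785136.
deff = 0.21930163 / 0.18785136 = 1.1674.

1.1674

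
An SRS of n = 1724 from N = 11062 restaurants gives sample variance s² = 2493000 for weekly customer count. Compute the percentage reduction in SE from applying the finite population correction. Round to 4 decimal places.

8.1223

f = n/N = 1724/11062 = 0.15584885.
SE_no-fpc = √(s²/n) = 38.027039; SE_fpc = √((1−f)s²/n) = 34.938368.
Ratio = √(1−f) = 0.91877698. Reduction = 100·(1 − 0.91877698) = 8.1223%.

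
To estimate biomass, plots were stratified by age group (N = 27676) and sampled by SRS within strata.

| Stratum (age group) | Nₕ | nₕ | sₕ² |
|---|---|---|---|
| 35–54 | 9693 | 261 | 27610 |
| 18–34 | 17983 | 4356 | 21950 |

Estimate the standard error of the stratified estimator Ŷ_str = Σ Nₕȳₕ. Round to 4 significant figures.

104400

Var(Ŷ_str) = Σₕ Nₕ²(1 − fₕ)sₕ²/nₕ.
35–54: 9693²·(1 − 261/9693)·27610/261 = 9.6713679 × 10^9.
18–34: 17983²·(1 − 4356/17983)·21950/4356 = 1.2348354 × 10^9.
Sum = 1.0906203 × 10^10.
SE = √(1.0906203 × 10^10) = 104400.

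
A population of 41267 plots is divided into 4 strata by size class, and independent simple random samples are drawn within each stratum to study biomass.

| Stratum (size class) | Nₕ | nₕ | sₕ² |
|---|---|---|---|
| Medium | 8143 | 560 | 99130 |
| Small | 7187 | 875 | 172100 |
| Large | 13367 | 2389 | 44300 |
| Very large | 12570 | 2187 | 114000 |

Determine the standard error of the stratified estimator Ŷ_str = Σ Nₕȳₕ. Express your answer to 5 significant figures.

171400

Var(Ŷ_str) = Σₕ Nₕ²(1 − fₕ)sₕ²/nₕ.
Medium: 8143²·(1 − 560/8143)·99130/560 = 1.0930564 × 10^10.
Small: 7187²·(1 − 875/7187)·172100/875 = 8.9225184 × 10^9.
Large: 13367²·(1 − 2389/13367)·44300/2389 = 2.7211016 × 10^9.
Very large: 12570²·(1 − 2187/12570)·114000/2187 = 6.8032151 × 10^9.
Sum = 2.9377399 × 10^10.
SE = √(2.9377399 × 10^10) = 171400.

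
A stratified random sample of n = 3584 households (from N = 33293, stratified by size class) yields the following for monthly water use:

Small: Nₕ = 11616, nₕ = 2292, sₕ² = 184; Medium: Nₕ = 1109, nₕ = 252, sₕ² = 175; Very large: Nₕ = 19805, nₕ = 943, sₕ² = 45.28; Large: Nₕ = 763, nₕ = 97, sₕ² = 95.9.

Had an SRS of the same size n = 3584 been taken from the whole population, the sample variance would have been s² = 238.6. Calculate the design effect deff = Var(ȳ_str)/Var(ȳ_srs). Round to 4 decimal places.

Var(ȳ_str) = Σ Wₕ²(1−fₕ)sₕ²/nₕ with Wₕ = Nₕ/33293:
  Small: (11616/33293)²·(1−2292/11616)·184/2292 = 0.0078443365
  Medium: (1109/33293)²·(1−252/1109)·175/252 = 5.9544824 × 10^-4
  Very large: (19805/33293)²·(1−943/19805)·45.28/943 = 0.016182717
  Large: (763/33293)²·(1−97/763)·95.9/97 = 4.5325205 × 10^-4
  → Var(ȳ_str) = 0.025075754.
Var(ȳ_srs) = (1 − 3584/33293)·238.6/3584 = 0.059406989.
deff = 0.025075754 / 0.059406989 = 0.4221.

0.4221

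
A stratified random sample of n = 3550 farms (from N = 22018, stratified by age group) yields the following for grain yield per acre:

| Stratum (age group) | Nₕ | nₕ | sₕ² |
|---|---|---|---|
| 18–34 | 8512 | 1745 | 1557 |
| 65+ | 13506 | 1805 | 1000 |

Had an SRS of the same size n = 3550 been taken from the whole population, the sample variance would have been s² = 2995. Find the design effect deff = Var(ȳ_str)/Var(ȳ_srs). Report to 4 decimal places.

0.4050

Var(ȳ_str) = Σ Wₕ²(1−fₕ)sₕ²/nₕ with Wₕ = Nₕ/22018:
  18–34: (8512/22018)²·(1−1745/8512)·1557/1745 = 0.10601449
  65+: (13506/22018)²·(1−1805/13506)·1000/1805 = 0.1805996
  → Var(ȳ_str) = 0.28661409.
Var(ȳ_srs) = (1 − 3550/22018)·2995/3550 = 0.7076369.
deff = 0.28661409 / 0.7076369 = 0.4050.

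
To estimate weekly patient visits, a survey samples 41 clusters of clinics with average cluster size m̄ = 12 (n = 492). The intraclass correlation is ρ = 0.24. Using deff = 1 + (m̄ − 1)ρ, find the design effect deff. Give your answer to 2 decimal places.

deff = 1 + (12 − 1)·0.24 = 1 + 2.64 = 3.64.

3.64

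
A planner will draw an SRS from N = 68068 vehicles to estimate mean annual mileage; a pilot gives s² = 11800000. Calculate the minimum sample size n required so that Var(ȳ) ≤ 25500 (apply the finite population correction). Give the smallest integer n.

Without fpc, n₀ = s²/D = 11800000/25500 = 462.7451.
With fpc, (1 − n/N)·s²/n ≤ D requires n ≥ n₀/(1 + n₀/N) = 462.7451/(1 + 462.7451/68068) = 459.6205.
Rounding up, n = 460.

460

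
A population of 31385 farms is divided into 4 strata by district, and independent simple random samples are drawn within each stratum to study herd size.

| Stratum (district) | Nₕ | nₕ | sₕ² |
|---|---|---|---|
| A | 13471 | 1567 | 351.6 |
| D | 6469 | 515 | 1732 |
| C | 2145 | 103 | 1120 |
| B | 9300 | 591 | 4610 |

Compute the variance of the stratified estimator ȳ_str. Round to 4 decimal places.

0.8578

Var(ȳ_str) = Σₕ Wₕ²(1 − fₕ)sₕ²/nₕ with Wₕ = Nₕ/N, N = 31385.
A: Wₕ = 0.42921778; term = 0.42921778²·(1 − 0.11632396)·351.6/1567 = 0.036528207.
D: Wₕ = 0.20611757; term = 0.20611757²·(1 − 0.07961045)·1732/515 = 0.13150503.
C: Wₕ = 0.06834475; term = 0.06834475²·(1 − 0.04801865)·1120/103 = 0.04835257.
B: Wₕ = 0.29631990; term = 0.29631990²·(1 − 0.06354839)·4610/591 = 0.64138739.
Sum = 0.8577732.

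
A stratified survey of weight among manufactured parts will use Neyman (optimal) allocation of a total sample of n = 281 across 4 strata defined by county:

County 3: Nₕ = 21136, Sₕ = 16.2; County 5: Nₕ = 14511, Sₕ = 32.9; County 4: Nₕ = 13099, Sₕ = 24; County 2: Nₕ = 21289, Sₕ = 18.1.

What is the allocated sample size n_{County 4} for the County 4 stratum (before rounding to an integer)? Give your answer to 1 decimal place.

Neyman allocation: nₕ = n·NₕSₕ / Σⱼ NⱼSⱼ.
Σ NⱼSⱼ = 21136·16.2 + 14511·32.9 + 13099·24 + 21289·18.1 = 1.519522 × 10^6.
n_{County 4} = 281·13099·24 / (1.519522 × 10^6) = 58.1.

58.1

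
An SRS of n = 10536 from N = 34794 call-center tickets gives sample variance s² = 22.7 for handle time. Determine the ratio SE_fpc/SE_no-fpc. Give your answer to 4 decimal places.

0.8350

f = n/N = 10536/34794 = 0.30281083.
SE_no-fpc = √(s²/n) = 0.046416784; SE_fpc = √((1−f)s²/n) = 0.038757019.
Ratio = √(1−f) = 0.83497854.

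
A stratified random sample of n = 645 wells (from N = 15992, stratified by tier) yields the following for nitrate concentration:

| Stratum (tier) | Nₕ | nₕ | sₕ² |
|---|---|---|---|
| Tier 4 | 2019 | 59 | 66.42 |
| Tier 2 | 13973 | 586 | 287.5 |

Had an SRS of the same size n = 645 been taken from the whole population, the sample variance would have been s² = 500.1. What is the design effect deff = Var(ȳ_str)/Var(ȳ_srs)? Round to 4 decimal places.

Var(ȳ_str) = Σ Wₕ²(1−fₕ)sₕ²/nₕ with Wₕ = Nₕ/15992:
  Tier 4: (2019/15992)²·(1−59/2019)·66.42/59 = 0.01741942
  Tier 2: (13973/15992)²·(1−586/13973)·287.5/586 = 0.35884557
  → Var(ȳ_str) = 0.37626499.
Var(ȳ_srs) = (1 − 645/15992)·500.1/645 = 0.74407695.
deff = 0.37626499 / 0.74407695 = 0.5057.

0.5057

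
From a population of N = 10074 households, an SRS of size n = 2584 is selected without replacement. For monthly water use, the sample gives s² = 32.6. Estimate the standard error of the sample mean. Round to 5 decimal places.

Under SRS without replacement, Var(ȳ) = (1 − f)·s²/n with f = n/N = 2584/10074 = 0.25650189.
Var(ȳ) = (1 − 0.25650189)·32.6/2584 = 0.74349811·0.012616099 = 0.0093800459.
SE(ȳ) = √(0.0093800459) = 0.09685.

0.09685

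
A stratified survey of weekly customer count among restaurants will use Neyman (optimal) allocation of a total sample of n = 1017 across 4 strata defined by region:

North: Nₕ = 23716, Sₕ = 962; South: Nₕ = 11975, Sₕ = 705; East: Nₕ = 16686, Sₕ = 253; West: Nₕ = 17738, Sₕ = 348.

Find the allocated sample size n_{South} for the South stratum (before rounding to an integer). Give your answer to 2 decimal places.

206.14

Neyman allocation: nₕ = n·NₕSₕ / Σⱼ NⱼSⱼ.
Σ NⱼSⱼ = 23716·962 + 11975·705 + 16686·253 + 17738·348 = 4.1651549 × 10^7.
n_{South} = 1017·11975·705 / (4.1651549 × 10^7) = 206.14.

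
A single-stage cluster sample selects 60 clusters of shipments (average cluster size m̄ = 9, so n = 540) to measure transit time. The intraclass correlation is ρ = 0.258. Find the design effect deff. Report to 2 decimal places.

deff = 1 + (9 − 1)·0.258 = 1 + 2.064 = 3.064.

3.06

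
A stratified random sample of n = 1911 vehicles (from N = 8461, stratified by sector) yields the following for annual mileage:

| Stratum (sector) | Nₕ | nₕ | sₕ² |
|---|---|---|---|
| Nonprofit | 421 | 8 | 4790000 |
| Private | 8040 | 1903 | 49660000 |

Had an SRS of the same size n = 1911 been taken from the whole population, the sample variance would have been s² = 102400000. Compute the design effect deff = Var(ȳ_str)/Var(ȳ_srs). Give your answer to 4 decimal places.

0.4686

Var(ȳ_str) = Σ Wₕ²(1−fₕ)sₕ²/nₕ with Wₕ = Nₕ/8461:
  Nonprofit: (421/8461)²·(1−8/421)·4790000/8 = 1454.234
  Private: (8040/8461)²·(1−1903/8040)·49660000/1903 = 17986.088
  → Var(ȳ_str) = 19440.322.
Var(ȳ_srs) = (1 − 1911/8461)·102400000/1911 = 41481.922.
deff = 19440.322 / 41481.922 = 0.4686.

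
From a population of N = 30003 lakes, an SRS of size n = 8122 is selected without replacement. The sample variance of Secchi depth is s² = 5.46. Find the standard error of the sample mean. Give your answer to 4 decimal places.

0.0221

Under SRS without replacement, Var(ȳ) = (1 − f)·s²/n with f = n/N = 8122/30003 = 0.27070626.
Var(ȳ) = (1 − 0.27070626)·5.46/8122 = 0.72929374·6.7224821 × 10^-4 = 4.9026641 × 10^-4.
SE(ȳ) = √(4.9026641 × 10^-4) = 0.0221.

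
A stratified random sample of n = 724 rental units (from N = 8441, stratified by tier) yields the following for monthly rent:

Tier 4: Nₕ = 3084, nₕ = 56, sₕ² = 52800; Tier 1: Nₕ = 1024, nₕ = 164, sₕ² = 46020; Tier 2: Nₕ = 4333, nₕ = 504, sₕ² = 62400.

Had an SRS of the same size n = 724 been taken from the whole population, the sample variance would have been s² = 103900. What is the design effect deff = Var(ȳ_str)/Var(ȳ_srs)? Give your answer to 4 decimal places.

Var(ȳ_str) = Σ Wₕ²(1−fₕ)sₕ²/nₕ with Wₕ = Nₕ/8441:
  Tier 4: (3084/8441)²·(1−56/3084)·52800/56 = 123.57435
  Tier 1: (1024/8441)²·(1−164/1024)·46020/164 = 3.4682738
  Tier 2: (4333/8441)²·(1−504/4333)·62400/504 = 28.829712
  → Var(ȳ_str) = 155.87234.
Var(ȳ_srs) = (1 − 724/8441)·103900/724 = 131.19932.
deff = 155.87234 / 131.19932 = 1.1881.

1.1881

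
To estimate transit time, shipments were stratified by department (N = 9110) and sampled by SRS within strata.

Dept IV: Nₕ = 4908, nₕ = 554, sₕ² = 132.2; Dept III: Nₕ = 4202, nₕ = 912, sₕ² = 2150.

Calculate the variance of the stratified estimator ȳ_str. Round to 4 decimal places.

0.4541

Var(ȳ_str) = Σₕ Wₕ²(1 − fₕ)sₕ²/nₕ with Wₕ = Nₕ/N, N = 9110.
Dept IV: Wₕ = 0.53874863; term = 0.53874863²·(1 − 0.11287694)·132.2/554 = 0.061443779.
Dept III: Wₕ = 0.46125137; term = 0.46125137²·(1 − 0.21703950)·2150/912 = 0.39269811.
Sum = 0.45414189.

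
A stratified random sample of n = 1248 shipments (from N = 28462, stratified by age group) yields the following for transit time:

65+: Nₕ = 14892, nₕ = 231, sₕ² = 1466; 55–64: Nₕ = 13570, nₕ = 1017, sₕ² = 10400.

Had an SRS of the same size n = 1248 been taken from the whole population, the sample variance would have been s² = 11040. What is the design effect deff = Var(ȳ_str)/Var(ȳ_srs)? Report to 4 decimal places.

0.4565

Var(ȳ_str) = Σ Wₕ²(1−fₕ)sₕ²/nₕ with Wₕ = Nₕ/28462:
  65+: (14892/28462)²·(1−231/14892)·1466/231 = 1.7104398
  55–64: (13570/28462)²·(1−1017/13570)·10400/1017 = 2.1503489
  → Var(ȳ_str) = 3.8607887.
Var(ȳ_srs) = (1 − 1248/28462)·11040/1248 = 8.4582682.
deff = 3.8607887 / 8.4582682 = 0.4565.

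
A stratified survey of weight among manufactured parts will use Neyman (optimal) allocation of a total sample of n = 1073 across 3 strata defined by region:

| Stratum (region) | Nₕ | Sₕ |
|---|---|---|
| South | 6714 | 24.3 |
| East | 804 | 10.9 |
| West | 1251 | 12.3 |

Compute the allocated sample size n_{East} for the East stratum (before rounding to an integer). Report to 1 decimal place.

50.2

Neyman allocation: nₕ = n·NₕSₕ / Σⱼ NⱼSⱼ.
Σ NⱼSⱼ = 6714·24.3 + 804·10.9 + 1251·12.3 = 187301.1.
n_{East} = 1073·804·10.9 / 187301.1 = 50.2.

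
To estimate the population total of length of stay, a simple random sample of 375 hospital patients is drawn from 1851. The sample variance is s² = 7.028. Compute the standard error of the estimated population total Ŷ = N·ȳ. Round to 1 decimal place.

226.3

Var(Ŷ) = N²·Var(ȳ) = N²·(1 − n/N)·s²/n.
f = 375/1851 = 0.20259319; Var(ȳ) = 0.79740681·7.028/375 = 0.014944467.
Var(Ŷ) = 1851² · 0.014944467 = 51202.748.
SE(Ŷ) = √(51202.748) = 226.3.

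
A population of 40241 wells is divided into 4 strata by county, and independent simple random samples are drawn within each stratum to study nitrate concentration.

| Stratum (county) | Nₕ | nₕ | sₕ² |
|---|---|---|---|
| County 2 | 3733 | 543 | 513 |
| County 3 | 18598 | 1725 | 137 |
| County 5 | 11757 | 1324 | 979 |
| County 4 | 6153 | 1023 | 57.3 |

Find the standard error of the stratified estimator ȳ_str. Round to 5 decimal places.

Var(ȳ_str) = Σₕ Wₕ²(1 − fₕ)sₕ²/nₕ with Wₕ = Nₕ/N, N = 40241.
County 2: Wₕ = 0.09276608; term = 0.09276608²·(1 − 0.14545942)·513/543 = 0.006947502.
County 3: Wₕ = 0.46216545; term = 0.46216545²·(1 − 0.09275191)·137/1725 = 0.015390491.
County 5: Wₕ = 0.29216471; term = 0.29216471²·(1 − 0.11261376)·979/1324 = 0.056009656.
County 4: Wₕ = 0.15290375; term = 0.15290375²·(1 − 0.16626036)·57.3/1023 = 0.0010918067.
Sum = 0.079439456.
SE = √(0.079439456) = 0.28185.

0.28185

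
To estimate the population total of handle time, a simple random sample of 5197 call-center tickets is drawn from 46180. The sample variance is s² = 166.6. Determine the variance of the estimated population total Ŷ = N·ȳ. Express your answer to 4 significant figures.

6.067 × 10^7

Var(Ŷ) = N²·Var(ȳ) = N²·(1 − n/N)·s²/n.
f = 5197/46180 = 0.11253790; Var(ȳ) = 0.88746210·166.6/5197 = 0.028449334.
Var(Ŷ) = 46180² · 0.028449334 = 6.0670833 × 10^7.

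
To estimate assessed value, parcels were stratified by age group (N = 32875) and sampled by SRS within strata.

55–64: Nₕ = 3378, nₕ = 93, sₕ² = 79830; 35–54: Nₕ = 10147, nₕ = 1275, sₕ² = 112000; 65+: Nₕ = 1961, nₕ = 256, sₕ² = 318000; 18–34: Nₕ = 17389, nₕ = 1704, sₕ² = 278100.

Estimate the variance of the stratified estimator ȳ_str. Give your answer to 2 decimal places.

61.16

Var(ȳ_str) = Σₕ Wₕ²(1 − fₕ)sₕ²/nₕ with Wₕ = Nₕ/N, N = 32875.
55–64: Wₕ = 0.10275285; term = 0.10275285²·(1 − 0.02753108)·79830/93 = 8.8134649.
35–54: Wₕ = 0.30865399; term = 0.30865399²·(1 − 0.12565290)·112000/1275 = 7.3170413.
65+: Wₕ = 0.05965019; term = 0.05965019²·(1 − 0.13054564)·318000/256 = 3.842887.
18–34: Wₕ = 0.52894297; term = 0.52894297²·(1 − 0.09799298)·278100/1704 = 41.186891.
Sum = 61.160284.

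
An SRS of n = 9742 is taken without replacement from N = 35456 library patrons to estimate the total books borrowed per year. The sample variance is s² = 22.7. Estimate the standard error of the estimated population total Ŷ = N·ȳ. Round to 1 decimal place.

Var(Ŷ) = N²·Var(ȳ) = N²·(1 − n/N)·s²/n.
f = 9742/35456 = 0.27476309; Var(ȳ) = 0.72523691·22.7/9742 = 0.0016898869.
Var(Ŷ) = 35456² · 0.0016898869 = 2.124404 × 10^6.
SE(Ŷ) = √(2.124404 × 10^6) = 1457.5.

1457.5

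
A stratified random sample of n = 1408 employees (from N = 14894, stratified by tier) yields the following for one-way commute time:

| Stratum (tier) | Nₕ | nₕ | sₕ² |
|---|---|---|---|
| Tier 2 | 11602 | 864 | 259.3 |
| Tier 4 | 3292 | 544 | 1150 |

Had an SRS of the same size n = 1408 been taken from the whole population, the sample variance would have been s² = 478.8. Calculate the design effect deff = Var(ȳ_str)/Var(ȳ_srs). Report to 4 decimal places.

0.8274

Var(ȳ_str) = Σ Wₕ²(1−fₕ)sₕ²/nₕ with Wₕ = Nₕ/14894:
  Tier 2: (11602/14894)²·(1−864/11602)·259.3/864 = 0.16854751
  Tier 4: (3292/14894)²·(1−544/3292)·1150/544 = 0.086209038
  → Var(ȳ_str) = 0.25475655.
Var(ȳ_srs) = (1 − 1408/14894)·478.8/1408 = 0.30790964.
deff = 0.25475655 / 0.30790964 = 0.8274.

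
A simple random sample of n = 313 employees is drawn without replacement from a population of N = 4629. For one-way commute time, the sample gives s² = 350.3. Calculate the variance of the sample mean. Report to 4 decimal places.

1.0435

Under SRS without replacement, Var(ȳ) = (1 − f)·s²/n with f = n/N = 313/4629 = 0.06761720.
Var(ȳ) = (1 − 0.06761720)·350.3/313 = 0.93238280·1.1191693 = 1.0434942.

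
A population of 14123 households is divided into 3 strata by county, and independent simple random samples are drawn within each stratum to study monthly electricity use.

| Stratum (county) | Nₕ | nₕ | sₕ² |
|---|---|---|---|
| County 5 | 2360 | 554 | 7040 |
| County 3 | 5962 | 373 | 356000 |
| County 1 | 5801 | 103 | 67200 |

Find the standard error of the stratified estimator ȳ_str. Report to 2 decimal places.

Var(ȳ_str) = Σₕ Wₕ²(1 − fₕ)sₕ²/nₕ with Wₕ = Nₕ/N, N = 14123.
County 5: Wₕ = 0.16710331; term = 0.16710331²·(1 − 0.23474576)·7040/554 = 0.27154307.
County 3: Wₕ = 0.42214827; term = 0.42214827²·(1 − 0.06256290)·356000/373 = 159.44589.
County 1: Wₕ = 0.41074842; term = 0.41074842²·(1 − 0.01775556)·67200/103 = 108.11935.
Sum = 267.83678.
SE = √(267.83678) = 16.37.

16.37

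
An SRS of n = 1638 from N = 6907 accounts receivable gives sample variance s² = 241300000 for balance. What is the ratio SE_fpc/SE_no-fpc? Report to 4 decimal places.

f = n/N = 1638/6907 = 0.23715072.
SE_no-fpc = √(s²/n) = 383.8148; SE_fpc = √((1−f)s²/n) = 335.22862.
Ratio = √(1−f) = 0.87341244.

0.8734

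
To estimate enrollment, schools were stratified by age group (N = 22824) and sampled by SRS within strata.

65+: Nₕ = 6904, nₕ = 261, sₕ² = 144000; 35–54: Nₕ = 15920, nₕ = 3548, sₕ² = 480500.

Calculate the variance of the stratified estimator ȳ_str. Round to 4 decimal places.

Var(ȳ_str) = Σₕ Wₕ²(1 − fₕ)sₕ²/nₕ with Wₕ = Nₕ/N, N = 22824.
65+: Wₕ = 0.30248861; term = 0.30248861²·(1 − 0.03780417)·144000/261 = 48.573959.
35–54: Wₕ = 0.69751139; term = 0.69751139²·(1 − 0.22286432)·480500/3548 = 51.204631.
Sum = 99.77859.

99.7786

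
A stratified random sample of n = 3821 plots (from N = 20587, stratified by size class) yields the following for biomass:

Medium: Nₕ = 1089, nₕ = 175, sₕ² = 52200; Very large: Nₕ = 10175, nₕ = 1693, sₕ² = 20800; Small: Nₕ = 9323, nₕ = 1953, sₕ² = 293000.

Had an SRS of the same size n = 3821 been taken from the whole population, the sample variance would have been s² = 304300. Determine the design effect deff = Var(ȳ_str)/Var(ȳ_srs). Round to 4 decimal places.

Var(ȳ_str) = Σ Wₕ²(1−fₕ)sₕ²/nₕ with Wₕ = Nₕ/20587:
  Medium: (1089/20587)²·(1−175/1089)·52200/175 = 0.70051978
  Very large: (10175/20587)²·(1−1693/10175)·20800/1693 = 2.501802
  Small: (9323/20587)²·(1−1953/9323)·293000/1953 = 24.322176
  → Var(ȳ_str) = 27.524498.
Var(ȳ_srs) = (1 − 3821/20587)·304300/3821 = 64.857665.
deff = 27.524498 / 64.857665 = 0.4244.

0.4244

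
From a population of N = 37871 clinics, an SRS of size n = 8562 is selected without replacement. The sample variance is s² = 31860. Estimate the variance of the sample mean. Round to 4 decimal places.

2.8798

Under SRS without replacement, Var(ȳ) = (1 − f)·s²/n with f = n/N = 8562/37871 = 0.22608328.
Var(ȳ) = (1 − 0.22608328)·31860/8562 = 0.77391672·3.7210932 = 2.8798162.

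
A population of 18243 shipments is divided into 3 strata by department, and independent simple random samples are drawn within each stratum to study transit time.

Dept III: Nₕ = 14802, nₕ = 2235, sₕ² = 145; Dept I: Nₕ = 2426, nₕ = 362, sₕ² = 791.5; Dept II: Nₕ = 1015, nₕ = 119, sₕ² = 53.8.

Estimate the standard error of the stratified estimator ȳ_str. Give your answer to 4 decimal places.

Var(ȳ_str) = Σₕ Wₕ²(1 − fₕ)sₕ²/nₕ with Wₕ = Nₕ/N, N = 18243.
Dept III: Wₕ = 0.81137971; term = 0.81137971²·(1 − 0.15099311)·145/2235 = 0.036261851.
Dept I: Wₕ = 0.13298251; term = 0.13298251²·(1 − 0.14921682)·791.5/362 = 0.032896548.
Dept II: Wₕ = 0.05563778; term = 0.05563778²·(1 − 0.11724138)·53.8/119 = 0.0012354263.
Sum = 0.070393825.
SE = √(0.070393825) = 0.2653.

0.2653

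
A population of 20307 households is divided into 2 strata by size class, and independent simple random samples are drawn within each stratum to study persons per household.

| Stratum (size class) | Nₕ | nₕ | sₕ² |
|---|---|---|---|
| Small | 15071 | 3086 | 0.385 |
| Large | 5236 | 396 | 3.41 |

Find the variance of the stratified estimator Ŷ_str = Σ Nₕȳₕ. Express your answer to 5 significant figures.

Var(Ŷ_str) = Σₕ Nₕ²(1 − fₕ)sₕ²/nₕ.
Small: 15071²·(1 − 3086/15071)·0.385/3086 = 22534.344.
Large: 5236²·(1 − 396/5236)·3.41/396 = 218224.84.
Sum = 240759.18.

240760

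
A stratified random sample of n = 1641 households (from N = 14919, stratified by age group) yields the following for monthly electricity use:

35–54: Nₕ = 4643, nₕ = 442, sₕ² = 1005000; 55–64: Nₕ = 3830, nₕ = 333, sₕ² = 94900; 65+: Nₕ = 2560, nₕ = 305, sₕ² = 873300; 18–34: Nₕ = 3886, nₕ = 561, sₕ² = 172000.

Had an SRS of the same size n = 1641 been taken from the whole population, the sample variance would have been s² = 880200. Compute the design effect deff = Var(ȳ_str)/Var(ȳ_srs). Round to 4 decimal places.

Var(ȳ_str) = Σ Wₕ²(1−fₕ)sₕ²/nₕ with Wₕ = Nₕ/14919:
  35–54: (4643/14919)²·(1−442/4643)·1005000/442 = 199.25798
  55–64: (3830/14919)²·(1−333/3830)·94900/333 = 17.148927
  65+: (2560/14919)²·(1−305/2560)·873300/305 = 74.262695
  18–34: (3886/14919)²·(1−561/3886)·172000/561 = 17.798385
  → Var(ȳ_str) = 308.46799.
Var(ȳ_srs) = (1 − 1641/14919)·880200/1641 = 477.38166.
deff = 308.46799 / 477.38166 = 0.6462.

0.6462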